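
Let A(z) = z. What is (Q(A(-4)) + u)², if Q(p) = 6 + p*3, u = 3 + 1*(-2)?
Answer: 25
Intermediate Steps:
u = 1 (u = 3 - 2 = 1)
Q(p) = 6 + 3*p
(Q(A(-4)) + u)² = ((6 + 3*(-4)) + 1)² = ((6 - 12) + 1)² = (-6 + 1)² = (-5)² = 25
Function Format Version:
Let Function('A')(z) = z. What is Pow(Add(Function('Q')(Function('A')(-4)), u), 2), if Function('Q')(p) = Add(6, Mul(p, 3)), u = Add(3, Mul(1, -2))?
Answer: 25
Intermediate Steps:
u = 1 (u = Add(3, -2) = 1)
Function('Q')(p) = Add(6, Mul(3, p))
Pow(Add(Function('Q')(Function('A')(-4)), u), 2) = Pow(Add(Add(6, Mul(3, -4)), 1), 2) = Pow(Add(Add(6, -12), 1), 2) = Pow(Add(-6, 1), 2) = Pow(-5, 2) = 25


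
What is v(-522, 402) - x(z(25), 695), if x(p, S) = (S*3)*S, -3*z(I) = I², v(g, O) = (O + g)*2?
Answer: -1449315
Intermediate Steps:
v(g, O) = 2*O + 2*g
z(I) = -I²/3
x(p, S) = 3*S² (x(p, S) = (3*S)*S = 3*S²)
v(-522, 402) - x(z(25), 695) = (2*402 + 2*(-522)) - 3*695² = (804 - 1044) - 3*483025 = -240 - 1*1449075 = -240 - 1449075 = -1449315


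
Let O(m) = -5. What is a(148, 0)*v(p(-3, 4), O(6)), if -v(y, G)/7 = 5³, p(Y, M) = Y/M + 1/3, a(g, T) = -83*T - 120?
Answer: 105000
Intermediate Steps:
a(g, T) = -120 - 83*T
p(Y, M) = ⅓ + Y/M (p(Y, M) = Y/M + 1*(⅓) = Y/M + ⅓ = ⅓ + Y/M)
v(y, G) = -875 (v(y, G) = -7*5³ = -7*125 = -875)
a(148, 0)*v(p(-3, 4), O(6)) = (-120 - 83*0)*(-875) = (-120 + 0)*(-875) = -120*(-875) = 105000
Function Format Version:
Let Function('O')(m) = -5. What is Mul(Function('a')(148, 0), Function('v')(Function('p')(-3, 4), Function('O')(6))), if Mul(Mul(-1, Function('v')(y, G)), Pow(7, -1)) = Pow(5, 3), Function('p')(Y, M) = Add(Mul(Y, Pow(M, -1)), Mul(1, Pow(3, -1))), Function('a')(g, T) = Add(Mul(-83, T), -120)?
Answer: 105000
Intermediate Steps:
Function('a')(g, T) = Add(-120, Mul(-83, T))
Function('p')(Y, M) = Add(Rational(1, 3), Mul(Y, Pow(M, -1))) (Function('p')(Y, M) = Add(Mul(Y, Pow(M, -1)), Mul(1, Rational(1, 3))) = Add(Mul(Y, Pow(M, -1)), Rational(1, 3)) = Add(Rational(1, 3), Mul(Y, Pow(M, -1))))
Function('v')(y, G) = -875 (Function('v')(y, G) = Mul(-7, Pow(5, 3)) = Mul(-7, 125) = -875)
Mul(Function('a')(148, 0), Function('v')(Function('p')(-3, 4), Function('O')(6))) = Mul(Add(-120, Mul(-83, 0)), -875) = Mul(Add(-120, 0), -875) = Mul(-120, -875) = 105000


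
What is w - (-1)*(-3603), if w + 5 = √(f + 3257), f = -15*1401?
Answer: -3608 + I*√17758 ≈ -3608.0 + 133.26*I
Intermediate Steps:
f = -21015
w = -5 + I*√17758 (w = -5 + √(-21015 + 3257) = -5 + √(-17758) = -5 + I*√17758 ≈ -5.0 + 133.26*I)
w - (-1)*(-3603) = (-5 + I*√17758) - (-1)*(-3603) = (-5 + I*√17758) - 1*3603 = (-5 + I*√17758) - 3603 = -3608 + I*√17758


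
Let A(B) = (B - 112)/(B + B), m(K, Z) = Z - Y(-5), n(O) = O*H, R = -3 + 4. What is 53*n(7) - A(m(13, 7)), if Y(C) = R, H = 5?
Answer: 11183/6 ≈ 1863.8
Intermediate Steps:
R = 1
Y(C) = 1
n(O) = 5*O (n(O) = O*5 = 5*O)
m(K, Z) = -1 + Z (m(K, Z) = Z - 1*1 = Z - 1 = -1 + Z)
A(B) = (-112 + B)/(2*B) (A(B) = (-112 + B)/((2*B)) = (-112 + B)*(1/(2*B)) = (-112 + B)/(2*B))
53*n(7) - A(m(13, 7)) = 53*(5*7) - (-112 + (-1 + 7))/(2*(-1 + 7)) = 53*35 - (-112 + 6)/(2*6) = 1855 - (-106)/(2*6) = 1855 - 1*(-53/6) = 1855 + 53/6 = 11183/6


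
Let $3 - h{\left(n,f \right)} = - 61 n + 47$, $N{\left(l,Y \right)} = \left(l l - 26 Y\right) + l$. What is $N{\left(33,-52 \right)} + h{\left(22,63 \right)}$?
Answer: $3772$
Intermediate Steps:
$N{\left(l,Y \right)} = l + l^{2} - 26 Y$ ($N{\left(l,Y \right)} = \left(l^{2} - 26 Y\right) + l = l + l^{2} - 26 Y$)
$h{\left(n,f \right)} = -44 + 61 n$ ($h{\left(n,f \right)} = 3 - \left(- 61 n + 47\right) = 3 - \left(47 - 61 n\right) = 3 + \left(-47 + 61 n\right) = -44 + 61 n$)
$N{\left(33,-52 \right)} + h{\left(22,63 \right)} = \left(33 + 33^{2} - -1352\right) + \left(-44 + 61 \cdot 22\right) = \left(33 + 1089 + 1352\right) + \left(-44 + 1342\right) = 2474 + 1298 = 3772$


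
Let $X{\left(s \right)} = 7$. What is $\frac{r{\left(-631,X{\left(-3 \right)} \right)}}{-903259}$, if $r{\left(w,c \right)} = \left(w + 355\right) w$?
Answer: $- \frac{174156}{903259} \approx -0.19281$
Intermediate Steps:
$r{\left(w,c \right)} = w \left(355 + w\right)$ ($r{\left(w,c \right)} = \left(355 + w\right) w = w \left(355 + w\right)$)
$\frac{r{\left(-631,X{\left(-3 \right)} \right)}}{-903259} = \frac{\left(-631\right) \left(355 - 631\right)}{-903259} = \left(-631\right) \left(-276\right) \left(- \frac{1}{903259}\right) = 174156 \left(- \frac{1}{903259}\right) = - \frac{174156}{903259}$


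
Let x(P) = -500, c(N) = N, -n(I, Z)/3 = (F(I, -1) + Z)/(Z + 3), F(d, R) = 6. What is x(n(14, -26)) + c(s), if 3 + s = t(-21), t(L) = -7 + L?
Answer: -531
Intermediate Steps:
n(I, Z) = -3*(6 + Z)/(3 + Z) (n(I, Z) = -3*(6 + Z)/(Z + 3) = -3*(6 + Z)/(3 + Z))
s = -31 (s = -3 + (-7 - 21) = -3 - 28 = -31)
x(n(14, -26)) + c(s) = -500 - 31 = -531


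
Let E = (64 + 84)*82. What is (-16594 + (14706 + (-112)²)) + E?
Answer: 22792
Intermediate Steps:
E = 12136 (E = 148*82 = 12136)
(-16594 + (14706 + (-112)²)) + E = (-16594 + (14706 + (-112)²)) + 12136 = (-16594 + (14706 + 12544)) + 12136 = (-16594 + 27250) + 12136 = 10656 + 12136 = 22792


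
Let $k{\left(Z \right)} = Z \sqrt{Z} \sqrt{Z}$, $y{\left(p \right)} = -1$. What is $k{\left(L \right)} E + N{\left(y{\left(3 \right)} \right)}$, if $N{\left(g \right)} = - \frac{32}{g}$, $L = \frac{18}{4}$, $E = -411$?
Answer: $- \frac{33163}{4} \approx -8290.8$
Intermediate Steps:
$L = \frac{9}{2}$ ($L = 18 \cdot \frac{1}{4} = \frac{9}{2} \approx 4.5$)
$k{\left(Z \right)} = Z^{2}$ ($k{\left(Z \right)} = Z^{\frac{3}{2}} \sqrt{Z} = Z^{2}$)
$k{\left(L \right)} E + N{\left(y{\left(3 \right)} \right)} = \left(\frac{9}{2}\right)^{2} \left(-411\right) - \frac{32}{-1} = \frac{81}{4} \left(-411\right) - -32 = - \frac{33291}{4} + 32 = - \frac{33163}{4}$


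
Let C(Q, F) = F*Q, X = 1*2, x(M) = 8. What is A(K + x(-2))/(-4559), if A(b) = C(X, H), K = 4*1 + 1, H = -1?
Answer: 2/4559 ≈ 0.00043869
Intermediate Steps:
X = 2
K = 5 (K = 4 + 1 = 5)
A(b) = -2 (A(b) = -1*2 = -2)
A(K + x(-2))/(-4559) = -2/(-4559) = -2*(-1/4559) = 2/4559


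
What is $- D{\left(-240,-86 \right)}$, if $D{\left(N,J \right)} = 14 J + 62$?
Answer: $1142$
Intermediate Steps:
$D{\left(N,J \right)} = 62 + 14 J$
$- D{\left(-240,-86 \right)} = - (62 + 14 \left(-86\right)) = - (62 - 1204) = \left(-1\right) \left(-1142\right) = 1142$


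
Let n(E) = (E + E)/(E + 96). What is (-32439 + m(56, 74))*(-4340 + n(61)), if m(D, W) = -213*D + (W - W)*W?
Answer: 30225373686/157 ≈ 1.9252e+8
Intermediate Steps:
m(D, W) = -213*D (m(D, W) = -213*D + 0*W = -213*D + 0 = -213*D)
n(E) = 2*E/(96 + E) (n(E) = (2*E)/(96 + E) = 2*E/(96 + E))
(-32439 + m(56, 74))*(-4340 + n(61)) = (-32439 - 213*56)*(-4340 + 2*61/(96 + 61)) = (-32439 - 11928)*(-4340 + 2*61/157) = -44367*(-4340 + 2*61*(1/157)) = -44367*(-4340 + 122/157) = -44367*(-681258/157) = 30225373686/157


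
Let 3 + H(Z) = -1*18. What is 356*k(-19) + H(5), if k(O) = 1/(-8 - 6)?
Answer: -325/7 ≈ -46.429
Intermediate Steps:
H(Z) = -21 (H(Z) = -3 - 1*18 = -3 - 18 = -21)
k(O) = -1/14 (k(O) = 1/(-14) = -1/14)
356*k(-19) + H(5) = 356*(-1/14) - 21 = -178/7 - 21 = -325/7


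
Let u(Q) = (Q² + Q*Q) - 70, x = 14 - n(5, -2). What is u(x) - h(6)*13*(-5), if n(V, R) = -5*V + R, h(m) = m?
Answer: 3682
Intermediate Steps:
n(V, R) = R - 5*V
x = 41 (x = 14 - (-2 - 5*5) = 14 - (-2 - 25) = 14 - 1*(-27) = 14 + 27 = 41)
u(Q) = -70 + 2*Q² (u(Q) = (Q² + Q²) - 70 = 2*Q² - 70 = -70 + 2*Q²)
u(x) - h(6)*13*(-5) = (-70 + 2*41²) - 6*13*(-5) = (-70 + 2*1681) - 78*(-5) = (-70 + 3362) - 1*(-390) = 3292 + 390 = 3682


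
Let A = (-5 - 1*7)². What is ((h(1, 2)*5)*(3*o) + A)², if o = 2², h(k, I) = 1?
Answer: 41616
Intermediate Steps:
A = 144 (A = (-5 - 7)² = (-12)² = 144)
o = 4
((h(1, 2)*5)*(3*o) + A)² = ((1*5)*(3*4) + 144)² = (5*12 + 144)² = (60 + 144)² = 204² = 41616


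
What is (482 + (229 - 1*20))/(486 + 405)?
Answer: 691/891 ≈ 0.77553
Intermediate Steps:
(482 + (229 - 1*20))/(486 + 405) = (482 + (229 - 20))/891 = (482 + 209)*(1/891) = 691*(1/891) = 691/891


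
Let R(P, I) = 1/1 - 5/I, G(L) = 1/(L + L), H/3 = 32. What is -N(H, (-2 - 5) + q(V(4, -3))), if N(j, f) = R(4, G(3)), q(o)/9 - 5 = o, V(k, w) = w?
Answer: 29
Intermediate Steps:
H = 96 (H = 3*32 = 96)
q(o) = 45 + 9*o
G(L) = 1/(2*L)
R(P, I) = 1 - 5/I (R(P, I) = 1*1 - 5/I = 1 - 5/I)
N(j, f) = -29 (N(j, f) = (-5 + (½)/3)/(((½)/3)) = (-5 + (½)*(⅓))/(((½)*(⅓))) = (-5 + ⅙)/(⅙) = 6*(-29/6) = -29)
-N(H, (-2 - 5) + q(V(4, -3))) = -1*(-29) = 29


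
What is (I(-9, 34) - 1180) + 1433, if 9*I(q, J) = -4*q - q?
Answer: 258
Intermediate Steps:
I(q, J) = -5*q/9 (I(q, J) = (-4*q - q)/9 = (-5*q)/9 = -5*q/9)
(I(-9, 34) - 1180) + 1433 = (-5/9*(-9) - 1180) + 1433 = (5 - 1180) + 1433 = -1175 + 1433 = 258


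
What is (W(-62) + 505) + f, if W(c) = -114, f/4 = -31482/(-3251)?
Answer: 1397069/3251 ≈ 429.74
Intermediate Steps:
f = 125928/3251 (f = 4*(-31482/(-3251)) = 4*(-31482*(-1/3251)) = 4*(31482/3251) = 125928/3251 ≈ 38.735)
(W(-62) + 505) + f = (-114 + 505) + 125928/3251 = 391 + 125928/3251 = 1397069/3251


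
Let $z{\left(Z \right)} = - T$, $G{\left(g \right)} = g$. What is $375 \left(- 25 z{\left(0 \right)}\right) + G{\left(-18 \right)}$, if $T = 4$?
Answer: $37482$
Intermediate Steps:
$z{\left(Z \right)} = -4$ ($z{\left(Z \right)} = \left(-1\right) 4 = -4$)
$375 \left(- 25 z{\left(0 \right)}\right) + G{\left(-18 \right)} = 375 \left(\left(-25\right) \left(-4\right)\right) - 18 = 375 \cdot 100 - 18 = 37500 - 18 = 37482$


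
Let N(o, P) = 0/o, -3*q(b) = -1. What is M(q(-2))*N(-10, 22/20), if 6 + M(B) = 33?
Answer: 0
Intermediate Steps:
q(b) = ⅓ (q(b) = -⅓*(-1) = ⅓)
M(B) = 27 (M(B) = -6 + 33 = 27)
N(o, P) = 0
M(q(-2))*N(-10, 22/20) = 27*0 = 0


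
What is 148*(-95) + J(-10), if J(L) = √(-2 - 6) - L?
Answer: -14050 + 2*I*√2 ≈ -14050.0 + 2.8284*I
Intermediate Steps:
J(L) = -L + 2*I*√2 (J(L) = √(-8) - L = 2*I*√2 - L = -L + 2*I*√2)
148*(-95) + J(-10) = 148*(-95) + (-1*(-10) + 2*I*√2) = -14060 + (10 + 2*I*√2) = -14050 + 2*I*√2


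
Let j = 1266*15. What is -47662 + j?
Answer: -28672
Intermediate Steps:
j = 18990
-47662 + j = -47662 + 18990 = -28672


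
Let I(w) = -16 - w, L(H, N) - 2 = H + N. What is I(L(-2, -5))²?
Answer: 121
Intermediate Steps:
L(H, N) = 2 + H + N (L(H, N) = 2 + (H + N) = 2 + H + N)
I(L(-2, -5))² = (-16 - (2 - 2 - 5))² = (-16 - 1*(-5))² = (-16 + 5)² = (-11)² = 121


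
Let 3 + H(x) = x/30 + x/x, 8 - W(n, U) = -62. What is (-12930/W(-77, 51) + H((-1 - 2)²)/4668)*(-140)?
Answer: 60357359/2334 ≈ 25860.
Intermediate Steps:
W(n, U) = 70 (W(n, U) = 8 - 1*(-62) = 8 + 62 = 70)
H(x) = -2 + x/30 (H(x) = -3 + (x/30 + x/x) = -3 + (x*(1/30) + 1) = -3 + (x/30 + 1) = -3 + (1 + x/30) = -2 + x/30)
(-12930/W(-77, 51) + H((-1 - 2)²)/4668)*(-140) = (-12930/70 + (-2 + (-1 - 2)²/30)/4668)*(-140) = (-12930*1/70 + (-2 + (1/30)*(-3)²)*(1/4668))*(-140) = (-1293/7 + (-2 + (1/30)*9)*(1/4668))*(-140) = (-1293/7 + (-2 + 3/10)*(1/4668))*(-140) = (-1293/7 - 17/10*1/4668)*(-140) = (-1293/7 - 17/46680)*(-140) = -60357359/326760*(-140) = 60357359/2334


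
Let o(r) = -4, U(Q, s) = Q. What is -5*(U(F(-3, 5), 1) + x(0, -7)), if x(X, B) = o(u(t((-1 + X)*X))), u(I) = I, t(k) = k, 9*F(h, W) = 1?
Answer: 175/9 ≈ 19.444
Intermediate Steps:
F(h, W) = 1/9 (F(h, W) = (1/9)*1 = 1/9)
x(X, B) = -4
-5*(U(F(-3, 5), 1) + x(0, -7)) = -5*(1/9 - 4) = -5*(-35/9) = 175/9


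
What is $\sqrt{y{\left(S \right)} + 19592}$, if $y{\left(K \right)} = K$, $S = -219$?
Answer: $\sqrt{19373} \approx 139.19$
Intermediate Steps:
$\sqrt{y{\left(S \right)} + 19592} = \sqrt{-219 + 19592} = \sqrt{19373}$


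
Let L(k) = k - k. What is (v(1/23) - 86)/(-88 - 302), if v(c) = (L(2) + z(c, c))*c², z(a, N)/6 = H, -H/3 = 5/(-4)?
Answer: 90943/412620 ≈ 0.22040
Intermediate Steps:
L(k) = 0
H = 15/4 (H = -15/(-4) = -15*(-1)/4 = -3*(-5/4) = 15/4 ≈ 3.7500)
z(a, N) = 45/2 (z(a, N) = 6*(15/4) = 45/2)
v(c) = 45*c²/2 (v(c) = (0 + 45/2)*c² = 45*c²/2)
(v(1/23) - 86)/(-88 - 302) = (45*(1/23)²/2 - 86)/(-88 - 302) = (45*(1/23)²/2 - 86)/(-390) = ((45/2)*(1/529) - 86)*(-1/390) = (45/1058 - 86)*(-1/390) = -90943/1058*(-1/390) = 90943/412620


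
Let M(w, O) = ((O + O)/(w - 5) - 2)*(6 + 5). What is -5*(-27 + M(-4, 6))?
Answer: 955/3 ≈ 318.33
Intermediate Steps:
M(w, O) = -22 + 22*O/(-5 + w) (M(w, O) = ((2*O)/(-5 + w) - 2)*11 = (2*O/(-5 + w) - 2)*11 = (-2 + 2*O/(-5 + w))*11 = -22 + 22*O/(-5 + w))
-5*(-27 + M(-4, 6)) = -5*(-27 + 22*(5 + 6 - 1*(-4))/(-5 - 4)) = -5*(-27 + 22*(5 + 6 + 4)/(-9)) = -5*(-27 + 22*(-⅑)*15) = -5*(-27 - 110/3) = -5*(-191/3) = 955/3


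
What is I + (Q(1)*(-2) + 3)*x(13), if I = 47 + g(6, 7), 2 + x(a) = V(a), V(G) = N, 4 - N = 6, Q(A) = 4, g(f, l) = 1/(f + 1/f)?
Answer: 2485/37 ≈ 67.162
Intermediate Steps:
N = -2 (N = 4 - 1*6 = 4 - 6 = -2)
V(G) = -2
x(a) = -4 (x(a) = -2 - 2 = -4)
I = 1745/37 (I = 47 + 6/(1 + 6**2) = 47 + 6/(1 + 36) = 47 + 6/37 = 1745/37 ≈ 47.162)
I + (Q(1)*(-2) + 3)*x(13) = 1745/37 + (4*(-2) + 3)*(-4) = 1745/37 + (-8 + 3)*(-4) = 1745/37 - 5*(-4) = 1745/37 + 20 = 2485/37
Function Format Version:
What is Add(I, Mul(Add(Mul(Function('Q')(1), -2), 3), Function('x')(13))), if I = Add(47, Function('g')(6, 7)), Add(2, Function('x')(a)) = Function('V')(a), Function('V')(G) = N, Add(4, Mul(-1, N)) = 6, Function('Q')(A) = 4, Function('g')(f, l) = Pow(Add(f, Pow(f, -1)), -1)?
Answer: Rational(2485, 37) ≈ 67.162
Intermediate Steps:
N = -2 (N = Add(4, Mul(-1, 6)) = Add(4, -6) = -2)
Function('V')(G) = -2
Function('x')(a) = -4 (Function('x')(a) = Add(-2, -2) = -4)
I = Rational(1745, 37) (I = Add(47, Mul(6, Pow(Add(1, Pow(6, 2)), -1))) = Add(47, Mul(6, Pow(Add(1, 36), -1))) = Add(47, Mul(6, Pow(37, -1))) = Add(47, Mul(6, Rational(1, 37))) = Add(47, Rational(6, 37)) = Rational(1745, 37) ≈ 47.162)
Add(I, Mul(Add(Mul(Function('Q')(1), -2), 3), Function('x')(13))) = Add(Rational(1745, 37), Mul(Add(Mul(4, -2), 3), -4)) = Add(Rational(1745, 37), Mul(Add(-8, 3), -4)) = Add(Rational(1745, 37), Mul(-5, -4)) = Add(Rational(1745, 37), 20) = Rational(2485, 37)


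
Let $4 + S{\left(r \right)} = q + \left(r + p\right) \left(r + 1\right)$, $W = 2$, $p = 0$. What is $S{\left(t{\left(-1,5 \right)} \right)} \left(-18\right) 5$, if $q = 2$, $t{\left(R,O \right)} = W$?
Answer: $-360$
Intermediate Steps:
$t{\left(R,O \right)} = 2$
$S{\left(r \right)} = -2 + r \left(1 + r\right)$ ($S{\left(r \right)} = -4 + \left(2 + \left(r + 0\right) \left(r + 1\right)\right) = -4 + \left(2 + r \left(1 + r\right)\right) = -2 + r \left(1 + r\right)$)
$S{\left(t{\left(-1,5 \right)} \right)} \left(-18\right) 5 = \left(-2 + 2 + 2^{2}\right) \left(-18\right) 5 = \left(-2 + 2 + 4\right) \left(-18\right) 5 = 4 \left(-18\right) 5 = \left(-72\right) 5 = -360$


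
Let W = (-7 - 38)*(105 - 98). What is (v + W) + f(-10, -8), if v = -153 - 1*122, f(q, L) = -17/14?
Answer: -8277/14 ≈ -591.21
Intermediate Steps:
W = -315 (W = -45*7 = -315)
f(q, L) = -17/14 (f(q, L) = -17*1/14 = -17/14)
v = -275 (v = -153 - 122 = -275)
(v + W) + f(-10, -8) = (-275 - 315) - 17/14 = -590 - 17/14 = -8277/14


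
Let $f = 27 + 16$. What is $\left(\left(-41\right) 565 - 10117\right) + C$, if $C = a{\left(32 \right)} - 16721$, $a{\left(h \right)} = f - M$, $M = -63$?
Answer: $-49897$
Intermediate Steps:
$f = 43$
$a{\left(h \right)} = 106$ ($a{\left(h \right)} = 43 - -63 = 43 + 63 = 106$)
$C = -16615$ ($C = 106 - 16721 = -16615$)
$\left(\left(-41\right) 565 - 10117\right) + C = \left(\left(-41\right) 565 - 10117\right) - 16615 = \left(-23165 - 10117\right) - 16615 = -33282 - 16615 = -49897$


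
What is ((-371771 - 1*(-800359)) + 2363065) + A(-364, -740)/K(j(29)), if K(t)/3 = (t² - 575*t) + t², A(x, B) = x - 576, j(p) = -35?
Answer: 37812939697/13545 ≈ 2.7917e+6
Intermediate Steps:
A(x, B) = -576 + x
K(t) = -1725*t + 6*t² (K(t) = 3*((t² - 575*t) + t²) = 3*(-575*t + 2*t²) = -1725*t + 6*t²)
((-371771 - 1*(-800359)) + 2363065) + A(-364, -740)/K(j(29)) = ((-371771 - 1*(-800359)) + 2363065) + (-576 - 364)/((3*(-35)*(-575 + 2*(-35)))) = ((-371771 + 800359) + 2363065) - 940*(-1/(105*(-575 - 70))) = (428588 + 2363065) - 940/(3*(-35)*(-645)) = 2791653 - 940/67725 = 2791653 - 940*1/67725 = 2791653 - 188/13545 = 37812939697/13545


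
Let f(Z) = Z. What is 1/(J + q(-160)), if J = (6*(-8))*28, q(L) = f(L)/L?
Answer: -1/1343 ≈ -0.00074460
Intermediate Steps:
q(L) = 1 (q(L) = L/L = 1)
J = -1344 (J = -48*28 = -1344)
1/(J + q(-160)) = 1/(-1344 + 1) = 1/(-1343) = -1/1343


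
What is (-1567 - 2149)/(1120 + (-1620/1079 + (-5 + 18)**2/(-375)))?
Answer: -1503586500/452390149 ≈ -3.3237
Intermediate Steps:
(-1567 - 2149)/(1120 + (-1620/1079 + (-5 + 18)**2/(-375))) = -3716/(1120 + (-1620*1/1079 + 13**2*(-1/375))) = -3716/(1120 + (-1620/1079 + 169*(-1/375))) = -3716/(1120 + (-1620/1079 - 169/375)) = -3716/(1120 - 789851/404625) = -3716/452390149/404625 = -3716*404625/452390149 = -1503586500/452390149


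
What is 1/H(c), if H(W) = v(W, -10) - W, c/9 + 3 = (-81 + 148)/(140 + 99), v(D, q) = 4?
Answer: 239/6806 ≈ 0.035116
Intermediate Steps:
c = -5850/239 (c = -27 + 9*((-81 + 148)/(140 + 99)) = -27 + 9*(67/239) = -27 + 603/239 = -5850/239 ≈ -24.477)
H(W) = 4 - W
1/H(c) = 1/(4 - 1*(-5850/239)) = 1/(4 + 5850/239) = 1/(6806/239) = 239/6806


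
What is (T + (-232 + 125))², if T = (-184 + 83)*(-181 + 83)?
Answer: 95863681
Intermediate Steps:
T = 9898 (T = -101*(-98) = 9898)
(T + (-232 + 125))² = (9898 + (-232 + 125))² = (9898 - 107)² = 9791² = 95863681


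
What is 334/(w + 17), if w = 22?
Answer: 334/39 ≈ 8.5641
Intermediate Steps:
334/(w + 17) = 334/(22 + 17) = 334/39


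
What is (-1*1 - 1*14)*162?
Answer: -2430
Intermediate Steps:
(-1*1 - 1*14)*162 = (-1 - 14)*162 = -15*162 = -2430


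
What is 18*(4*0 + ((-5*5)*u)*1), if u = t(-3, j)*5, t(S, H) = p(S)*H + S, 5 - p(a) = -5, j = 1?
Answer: -15750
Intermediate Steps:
p(a) = 10 (p(a) = 5 - 1*(-5) = 5 + 5 = 10)
t(S, H) = S + 10*H (t(S, H) = 10*H + S = S + 10*H)
u = 35 (u = (-3 + 10*1)*5 = (-3 + 10)*5 = 7*5 = 35)
18*(4*0 + ((-5*5)*u)*1) = 18*(4*0 + (-5*5*35)*1) = 18*(0 - 25*35*1) = 18*(0 - 875*1) = 18*(0 - 875) = 18*(-875) = -15750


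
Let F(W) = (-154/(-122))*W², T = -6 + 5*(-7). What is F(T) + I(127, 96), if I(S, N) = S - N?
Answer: 131328/61 ≈ 2152.9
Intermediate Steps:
T = -41 (T = -6 - 35 = -41)
F(W) = 77*W²/61 (F(W) = (-154*(-1/122))*W² = 77*W²/61)
F(T) + I(127, 96) = (77/61)*(-41)² + (127 - 1*96) = (77/61)*1681 + (127 - 96) = 129437/61 + 31 = 131328/61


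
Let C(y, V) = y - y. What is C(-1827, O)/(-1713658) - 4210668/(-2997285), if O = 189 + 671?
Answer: 1403556/999095 ≈ 1.4048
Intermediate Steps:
O = 860
C(y, V) = 0
C(-1827, O)/(-1713658) - 4210668/(-2997285) = 0/(-1713658) - 4210668/(-2997285) = 0*(-1/1713658) - 4210668*(-1/2997285) = 0 + 1403556/999095 = 1403556/999095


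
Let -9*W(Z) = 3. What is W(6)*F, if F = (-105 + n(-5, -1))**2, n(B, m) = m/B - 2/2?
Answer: -279841/75 ≈ -3731.2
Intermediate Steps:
n(B, m) = -1 + m/B (n(B, m) = m/B - 2*1/2 = m/B - 1 = -1 + m/B)
W(Z) = -1/3 (W(Z) = -1/9*3 = -1/3)
F = 279841/25 (F = (-105 + (-1 - 1*(-5))/(-5))**2 = (-105 - (-1 + 5)/5)**2 = (-105 - 1/5*4)**2 = (-105 - 4/5)**2 = (-529/5)**2 = 279841/25 ≈ 11194.)
W(6)*F = -1/3*279841/25 = -279841/75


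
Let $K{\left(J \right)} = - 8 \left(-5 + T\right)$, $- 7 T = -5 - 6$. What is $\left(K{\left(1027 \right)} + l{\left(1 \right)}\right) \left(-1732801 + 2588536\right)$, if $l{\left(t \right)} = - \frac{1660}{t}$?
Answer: $- \frac{9779339580}{7} \approx -1.397 \cdot 10^{9}$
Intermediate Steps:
$T = \frac{11}{7}$ ($T = - \frac{-5 - 6}{7} = \left(- \frac{1}{7}\right) \left(-11\right) = \frac{11}{7} \approx 1.5714$)
$K{\left(J \right)} = \frac{192}{7}$ ($K{\left(J \right)} = - 8 \left(-5 + \frac{11}{7}\right) = \left(-8\right) \left(- \frac{24}{7}\right) = \frac{192}{7}$)
$\left(K{\left(1027 \right)} + l{\left(1 \right)}\right) \left(-1732801 + 2588536\right) = \left(\frac{192}{7} - \frac{1660}{1}\right) \left(-1732801 + 2588536\right) = \left(\frac{192}{7} - 1660\right) 855735 = \left(- \frac{11428}{7}\right) 855735 = - \frac{9779339580}{7}$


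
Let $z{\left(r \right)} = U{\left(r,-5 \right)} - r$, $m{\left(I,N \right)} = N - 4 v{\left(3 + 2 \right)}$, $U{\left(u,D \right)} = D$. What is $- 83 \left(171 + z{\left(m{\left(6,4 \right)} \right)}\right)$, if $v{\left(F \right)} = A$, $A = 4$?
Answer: $-14774$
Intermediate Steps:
$v{\left(F \right)} = 4$
$m{\left(I,N \right)} = -16 + N$ ($m{\left(I,N \right)} = N - 16 = -16 + N$)
$z{\left(r \right)} = -5 - r$
$- 83 \left(171 + z{\left(m{\left(6,4 \right)} \right)}\right) = - 83 \left(171 - -7\right) = - 83 \left(171 + \left(-5 + 12\right)\right) = - 83 \left(171 + 7\right) = \left(-83\right) 178 = -14774$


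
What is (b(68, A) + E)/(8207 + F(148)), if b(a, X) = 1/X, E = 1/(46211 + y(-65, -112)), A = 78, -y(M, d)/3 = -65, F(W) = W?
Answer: 11621/7560581535 ≈ 1.5371e-6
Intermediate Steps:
y(M, d) = 195 (y(M, d) = -3*(-65) = 195)
E = 1/46406 (E = 1/(46211 + 195) = 1/46406 ≈ 2.1549e-5)
(b(68, A) + E)/(8207 + F(148)) = (1/78 + 1/46406)/(8207 + 148) = (1/78 + 1/46406)/8355 = (11621/904917)*(1/8355) = 11621/7560581535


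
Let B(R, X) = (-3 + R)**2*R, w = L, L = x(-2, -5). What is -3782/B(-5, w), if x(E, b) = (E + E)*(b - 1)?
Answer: 1891/160 ≈ 11.819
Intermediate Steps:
x(E, b) = 2*E*(-1 + b) (x(E, b) = (2*E)*(-1 + b) = 2*E*(-1 + b))
L = 24 (L = 2*(-2)*(-1 - 5) = 2*(-2)*(-6) = 24)
w = 24
B(R, X) = R*(-3 + R)**2
-3782/B(-5, w) = -3782*(-1/(5*(-3 - 5)**2)) = -3782/((-5*(-8)**2)) = -3782/((-5*64)) = -3782/(-320) = -3782*(-1/320) = 1891/160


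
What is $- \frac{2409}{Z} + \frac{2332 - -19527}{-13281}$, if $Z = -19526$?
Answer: $- \frac{394824905}{259324806} \approx -1.5225$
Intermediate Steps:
$- \frac{2409}{Z} + \frac{2332 - -19527}{-13281} = - \frac{2409}{-19526} + \frac{2332 - -19527}{-13281} = \left(-2409\right) \left(- \frac{1}{19526}\right) + \left(2332 + 19527\right) \left(- \frac{1}{13281}\right) = \frac{2409}{19526} + 21859 \left(- \frac{1}{13281}\right) = \frac{2409}{19526} - \frac{21859}{13281} = - \frac{394824905}{259324806}$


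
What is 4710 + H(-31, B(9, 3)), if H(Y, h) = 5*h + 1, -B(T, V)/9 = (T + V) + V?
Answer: 4036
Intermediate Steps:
B(T, V) = -18*V - 9*T (B(T, V) = -9*((T + V) + V) = -9*(T + 2*V) = -18*V - 9*T)
H(Y, h) = 1 + 5*h
4710 + H(-31, B(9, 3)) = 4710 + (1 + 5*(-18*3 - 9*9)) = 4710 + (1 + 5*(-54 - 81)) = 4710 + (1 + 5*(-135)) = 4710 + (1 - 675) = 4710 - 674 = 4036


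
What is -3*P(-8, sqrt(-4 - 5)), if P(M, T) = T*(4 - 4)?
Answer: 0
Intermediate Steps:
P(M, T) = 0 (P(M, T) = T*0 = 0)
-3*P(-8, sqrt(-4 - 5)) = -3*0 = 0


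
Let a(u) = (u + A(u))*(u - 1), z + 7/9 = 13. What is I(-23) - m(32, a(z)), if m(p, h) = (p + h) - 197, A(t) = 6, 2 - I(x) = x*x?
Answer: -45886/81 ≈ -566.49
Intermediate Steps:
I(x) = 2 - x² (I(x) = 2 - x*x = 2 - x²)
z = 110/9 (z = -7/9 + 13 = 110/9 ≈ 12.222)
a(u) = (-1 + u)*(6 + u) (a(u) = (u + 6)*(u - 1) = (6 + u)*(-1 + u) = (-1 + u)*(6 + u))
m(p, h) = -197 + h + p (m(p, h) = (h + p) - 197 = -197 + h + p)
I(-23) - m(32, a(z)) = (2 - 1*(-23)²) - (-197 + (-6 + (110/9)² + 5*(110/9)) + 32) = (2 - 1*529) - (-197 + (-6 + 12100/81 + 550/9) + 32) = (2 - 529) - (-197 + 16564/81 + 32) = -527 - 1*3199/81 = -527 - 3199/81 = -45886/81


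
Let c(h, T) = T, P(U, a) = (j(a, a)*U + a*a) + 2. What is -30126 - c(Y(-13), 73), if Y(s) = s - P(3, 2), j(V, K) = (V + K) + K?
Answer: -30199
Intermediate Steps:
j(V, K) = V + 2*K (j(V, K) = (K + V) + K = V + 2*K)
P(U, a) = 2 + a² + 3*U*a (P(U, a) = ((a + 2*a)*U + a*a) + 2 = ((3*a)*U + a²) + 2 = (3*U*a + a²) + 2 = (a² + 3*U*a) + 2 = 2 + a² + 3*U*a)
Y(s) = -24 + s (Y(s) = s - (2 + 2² + 3*3*2) = s - (2 + 4 + 18) = s - 1*24 = s - 24 = -24 + s)
-30126 - c(Y(-13), 73) = -30126 - 1*73 = -30126 - 73 = -30199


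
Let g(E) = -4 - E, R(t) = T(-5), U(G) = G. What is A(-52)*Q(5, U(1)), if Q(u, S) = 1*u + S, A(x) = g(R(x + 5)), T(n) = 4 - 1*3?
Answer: -30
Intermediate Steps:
T(n) = 1 (T(n) = 4 - 3 = 1)
R(t) = 1
A(x) = -5 (A(x) = -4 - 1*1 = -4 - 1 = -5)
Q(u, S) = S + u (Q(u, S) = u + S = S + u)
A(-52)*Q(5, U(1)) = -5*(1 + 5) = -5*6 = -30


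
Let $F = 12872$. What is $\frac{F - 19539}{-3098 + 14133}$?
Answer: $- \frac{6667}{11035} \approx -0.60417$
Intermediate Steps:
$\frac{F - 19539}{-3098 + 14133} = \frac{12872 - 19539}{-3098 + 14133} = - \frac{6667}{11035}$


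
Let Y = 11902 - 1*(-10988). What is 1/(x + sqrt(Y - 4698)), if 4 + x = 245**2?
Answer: 20007/1200834083 - 4*sqrt(1137)/3602502249 ≈ 1.6623e-5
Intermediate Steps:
x = 60021 (x = -4 + 245**2 = -4 + 60025 = 60021)
Y = 22890 (Y = 11902 + 10988 = 22890)
1/(x + sqrt(Y - 4698)) = 1/(60021 + sqrt(22890 - 4698)) = 1/(60021 + sqrt(18192)) = 1/(60021 + 4*sqrt(1137))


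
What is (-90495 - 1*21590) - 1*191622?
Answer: -303707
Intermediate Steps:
(-90495 - 1*21590) - 1*191622 = (-90495 - 21590) - 191622 = -112085 - 191622 = -303707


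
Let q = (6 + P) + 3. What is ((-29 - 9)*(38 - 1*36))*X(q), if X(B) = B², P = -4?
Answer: -1900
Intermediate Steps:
q = 5 (q = (6 - 4) + 3 = 2 + 3 = 5)
((-29 - 9)*(38 - 1*36))*X(q) = ((-29 - 9)*(38 - 1*36))*5² = -38*(38 - 36)*25 = -38*2*25 = -76*25 = -1900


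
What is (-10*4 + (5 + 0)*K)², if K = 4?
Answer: 400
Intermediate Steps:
(-10*4 + (5 + 0)*K)² = (-10*4 + (5 + 0)*4)² = (-40 + 5*4)² = (-40 + 20)² = (-20)² = 400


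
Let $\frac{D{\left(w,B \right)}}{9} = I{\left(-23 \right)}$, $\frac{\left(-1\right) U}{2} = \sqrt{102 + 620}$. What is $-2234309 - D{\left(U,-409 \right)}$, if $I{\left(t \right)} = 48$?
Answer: $-2234741$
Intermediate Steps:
$U = - 38 \sqrt{2}$ ($U = - 2 \sqrt{102 + 620} = - 2 \sqrt{722} = - 2 \cdot 19 \sqrt{2} = - 38 \sqrt{2} \approx -53.74$)
$D{\left(w,B \right)} = 432$ ($D{\left(w,B \right)} = 9 \cdot 48 = 432$)
$-2234309 - D{\left(U,-409 \right)} = -2234309 - 432 = -2234741$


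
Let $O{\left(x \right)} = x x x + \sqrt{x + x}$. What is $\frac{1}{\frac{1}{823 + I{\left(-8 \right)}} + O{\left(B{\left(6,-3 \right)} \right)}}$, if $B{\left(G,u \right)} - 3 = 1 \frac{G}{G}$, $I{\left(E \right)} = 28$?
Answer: $\frac{46349715}{2960642617} - \frac{1448402 \sqrt{2}}{2960642617} \approx 0.014963$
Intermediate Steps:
$B{\left(G,u \right)} = 4$ ($B{\left(G,u \right)} = 3 + 1 \frac{G}{G} = 3 + 1 \cdot 1 = 3 + 1 = 4$)
$O{\left(x \right)} = x^{3} + \sqrt{2} \sqrt{x}$ ($O{\left(x \right)} = x^{2} x + \sqrt{2 x} = x^{3} + \sqrt{2} \sqrt{x}$)
$\frac{1}{\frac{1}{823 + I{\left(-8 \right)}} + O{\left(B{\left(6,-3 \right)} \right)}} = \frac{1}{\frac{1}{823 + 28} + \left(4^{3} + \sqrt{2} \sqrt{4}\right)} = \frac{1}{\frac{1}{851} + \left(64 + \sqrt{2} \cdot 2\right)} = \frac{1}{\frac{1}{851} + \left(64 + 2 \sqrt{2}\right)} = \frac{1}{\frac{54465}{851} + 2 \sqrt{2}}$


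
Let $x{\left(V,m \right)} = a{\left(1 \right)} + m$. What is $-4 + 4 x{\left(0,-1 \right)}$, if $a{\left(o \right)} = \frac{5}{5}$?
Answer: $-4$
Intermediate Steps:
$a{\left(o \right)} = 1$ ($a{\left(o \right)} = 5 \cdot \frac{1}{5} = 1$)
$x{\left(V,m \right)} = 1 + m$
$-4 + 4 x{\left(0,-1 \right)} = -4 + 4 \left(1 - 1\right) = -4 + 4 \cdot 0 = -4 + 0 = -4$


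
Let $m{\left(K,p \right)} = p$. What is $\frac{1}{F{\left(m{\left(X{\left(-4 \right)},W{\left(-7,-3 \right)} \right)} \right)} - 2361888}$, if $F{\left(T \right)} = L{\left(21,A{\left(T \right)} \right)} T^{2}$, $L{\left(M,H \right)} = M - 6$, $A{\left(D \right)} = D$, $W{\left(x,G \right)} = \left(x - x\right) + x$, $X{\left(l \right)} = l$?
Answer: $- \frac{1}{2361153} \approx -4.2352 \cdot 10^{-7}$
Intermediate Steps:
$W{\left(x,G \right)} = x$ ($W{\left(x,G \right)} = 0 + x = x$)
$L{\left(M,H \right)} = -6 + M$ ($L{\left(M,H \right)} = M - 6 = -6 + M$)
$F{\left(T \right)} = 15 T^{2}$ ($F{\left(T \right)} = \left(-6 + 21\right) T^{2} = 15 T^{2}$)
$\frac{1}{F{\left(m{\left(X{\left(-4 \right)},W{\left(-7,-3 \right)} \right)} \right)} - 2361888} = \frac{1}{15 \left(-7\right)^{2} - 2361888} = \frac{1}{15 \cdot 49 - 2361888} = \frac{1}{735 - 2361888} = \frac{1}{-2361153} = - \frac{1}{2361153}$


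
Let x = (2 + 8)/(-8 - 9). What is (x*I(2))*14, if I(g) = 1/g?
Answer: -70/17 ≈ -4.1176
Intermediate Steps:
x = -10/17 (x = 10/(-17) = 10*(-1/17) = -10/17 ≈ -0.58823)
(x*I(2))*14 = -10/17/2*14 = -10/17*½*14 = -5/17*14 = -70/17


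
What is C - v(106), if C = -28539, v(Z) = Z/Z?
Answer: -28540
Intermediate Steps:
v(Z) = 1
C - v(106) = -28539 - 1*1 = -28539 - 1 = -28540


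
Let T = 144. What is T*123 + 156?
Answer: 17868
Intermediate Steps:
T*123 + 156 = 144*123 + 156 = 17712 + 156 = 17868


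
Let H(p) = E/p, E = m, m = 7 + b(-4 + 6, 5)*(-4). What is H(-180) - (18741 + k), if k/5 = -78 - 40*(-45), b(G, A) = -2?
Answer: -328213/12 ≈ -27351.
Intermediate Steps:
k = 8610 (k = 5*(-78 - 40*(-45)) = 5*(-78 + 1800) = 5*1722 = 8610)
m = 15 (m = 7 - 2*(-4) = 7 + 8 = 15)
E = 15
H(p) = 15/p
H(-180) - (18741 + k) = 15/(-180) - (18741 + 8610) = 15*(-1/180) - 1*27351 = -1/12 - 27351 = -328213/12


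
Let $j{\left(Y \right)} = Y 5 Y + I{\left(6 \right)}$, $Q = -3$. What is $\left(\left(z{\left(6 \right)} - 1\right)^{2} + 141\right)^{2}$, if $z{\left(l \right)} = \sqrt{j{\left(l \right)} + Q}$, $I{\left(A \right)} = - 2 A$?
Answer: $94909 - 1228 \sqrt{165} \approx 79135.0$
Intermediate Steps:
$j{\left(Y \right)} = -12 + 5 Y^{2}$ ($j{\left(Y \right)} = Y 5 Y - 12 = 5 Y Y - 12 = 5 Y^{2} - 12 = -12 + 5 Y^{2}$)
$z{\left(l \right)} = \sqrt{-15 + 5 l^{2}}$ ($z{\left(l \right)} = \sqrt{\left(-12 + 5 l^{2}\right) - 3} = \sqrt{-15 + 5 l^{2}}$)
$\left(\left(z{\left(6 \right)} - 1\right)^{2} + 141\right)^{2} = \left(\left(\sqrt{-15 + 5 \cdot 6^{2}} - 1\right)^{2} + 141\right)^{2} = \left(\left(\sqrt{-15 + 5 \cdot 36} - 1\right)^{2} + 141\right)^{2} = \left(\left(\sqrt{-15 + 180} - 1\right)^{2} + 141\right)^{2} = \left(\left(\sqrt{165} - 1\right)^{2} + 141\right)^{2} = \left(\left(-1 + \sqrt{165}\right)^{2} + 141\right)^{2} = \left(141 + \left(-1 + \sqrt{165}\right)^{2}\right)^{2}$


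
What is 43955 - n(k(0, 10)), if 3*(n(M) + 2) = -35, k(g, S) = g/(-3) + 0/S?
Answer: 131906/3 ≈ 43969.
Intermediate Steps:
k(g, S) = -g/3 (k(g, S) = g*(-1/3) + 0 = -g/3 + 0 = -g/3)
n(M) = -41/3 (n(M) = -2 + (1/3)*(-35) = -2 - 35/3 = -41/3)
43955 - n(k(0, 10)) = 43955 - 1*(-41/3) = 43955 + 41/3 = 131906/3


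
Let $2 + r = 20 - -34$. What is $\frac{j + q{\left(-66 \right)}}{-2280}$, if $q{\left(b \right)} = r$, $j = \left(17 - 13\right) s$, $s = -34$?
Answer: $\frac{7}{190} \approx 0.036842$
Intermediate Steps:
$j = -136$ ($j = \left(17 - 13\right) \left(-34\right) = 4 \left(-34\right) = -136$)
$r = 52$ ($r = -2 + \left(20 - -34\right) = -2 + \left(20 + 34\right) = -2 + 54 = 52$)
$q{\left(b \right)} = 52$
$\frac{j + q{\left(-66 \right)}}{-2280} = \frac{-136 + 52}{-2280} = \left(-84\right) \left(- \frac{1}{2280}\right) = \frac{7}{190}$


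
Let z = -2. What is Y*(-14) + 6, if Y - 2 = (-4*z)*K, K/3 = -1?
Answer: 314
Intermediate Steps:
K = -3 (K = 3*(-1) = -3)
Y = -22 (Y = 2 - 4*(-2)*(-3) = 2 + 8*(-3) = 2 - 24 = -22)
Y*(-14) + 6 = -22*(-14) + 6 = 308 + 6 = 314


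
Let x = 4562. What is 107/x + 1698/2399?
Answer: 8002969/10944238 ≈ 0.73125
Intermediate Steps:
107/x + 1698/2399 = 107/4562 + 1698/2399 = 8002969/10944238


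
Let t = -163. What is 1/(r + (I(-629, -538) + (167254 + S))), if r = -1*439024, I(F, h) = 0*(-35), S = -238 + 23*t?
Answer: -1/275757 ≈ -3.6264e-6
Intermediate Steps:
S = -3987 (S = -238 + 23*(-163) = -238 - 3749 = -3987)
I(F, h) = 0
r = -439024
1/(r + (I(-629, -538) + (167254 + S))) = 1/(-439024 + (0 + (167254 - 3987))) = 1/(-439024 + (0 + 163267)) = 1/(-439024 + 163267) = 1/(-275757) = -1/275757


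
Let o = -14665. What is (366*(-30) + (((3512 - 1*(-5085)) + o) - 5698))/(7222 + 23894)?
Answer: -3791/5186 ≈ -0.73101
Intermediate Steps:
(366*(-30) + (((3512 - 1*(-5085)) + o) - 5698))/(7222 + 23894) = (366*(-30) + (((3512 - 1*(-5085)) - 14665) - 5698))/(7222 + 23894) = (-10980 + (((3512 + 5085) - 14665) - 5698))/31116 = (-10980 + ((8597 - 14665) - 5698))*(1/31116) = (-10980 + (-6068 - 5698))*(1/31116) = (-10980 - 11766)*(1/31116) = -22746*1/31116 = -3791/5186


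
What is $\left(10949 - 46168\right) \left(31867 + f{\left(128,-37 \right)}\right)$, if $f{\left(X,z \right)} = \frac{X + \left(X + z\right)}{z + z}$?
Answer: $- \frac{83044253641}{74} \approx -1.1222 \cdot 10^{9}$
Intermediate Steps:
$f{\left(X,z \right)} = \frac{z + 2 X}{2 z}$
$\left(10949 - 46168\right) \left(31867 + f{\left(128,-37 \right)}\right) = \left(10949 - 46168\right) \left(31867 + \frac{128 + \frac{1}{2} \left(-37\right)}{-37}\right) = - 35219 \left(31867 - \frac{128 - \frac{37}{2}}{37}\right) = - 35219 \left(31867 - \frac{219}{74}\right) = \left(-35219\right) \frac{2357939}{74} = - \frac{83044253641}{74}$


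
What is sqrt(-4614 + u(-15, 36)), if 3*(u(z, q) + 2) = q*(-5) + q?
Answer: 2*I*sqrt(1166) ≈ 68.293*I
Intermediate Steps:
u(z, q) = -2 - 4*q/3 (u(z, q) = -2 + (q*(-5) + q)/3 = -2 + (-5*q + q)/3 = -2 + (-4*q)/3 = -2 - 4*q/3)
sqrt(-4614 + u(-15, 36)) = sqrt(-4614 + (-2 - 4/3*36)) = sqrt(-4614 + (-2 - 48)) = sqrt(-4614 - 50) = sqrt(-4664) = 2*I*sqrt(1166)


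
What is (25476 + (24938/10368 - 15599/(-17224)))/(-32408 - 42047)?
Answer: -284378462261/831003572160 ≈ -0.34221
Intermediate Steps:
(25476 + (24938/10368 - 15599/(-17224)))/(-32408 - 42047) = (25476 + (24938*(1/10368) - 15599*(-1/17224)))/(-74455) = (25476 + (12469/5184 + 15599/17224))*(-1/74455) = (25476 + 36953909/11161152)*(-1/74455) = (284378462261/11161152)*(-1/74455) = -284378462261/831003572160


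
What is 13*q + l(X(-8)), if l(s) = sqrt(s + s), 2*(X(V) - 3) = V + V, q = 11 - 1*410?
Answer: -5187 + I*sqrt(10) ≈ -5187.0 + 3.1623*I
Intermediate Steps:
q = -399 (q = 11 - 410 = -399)
X(V) = 3 + V (X(V) = 3 + (V + V)/2 = 3 + (2*V)/2 = 3 + V)
l(s) = sqrt(2)*sqrt(s) (l(s) = sqrt(2*s) = sqrt(2)*sqrt(s))
13*q + l(X(-8)) = 13*(-399) + sqrt(2)*sqrt(3 - 8) = -5187 + sqrt(2)*sqrt(-5) = -5187 + sqrt(2)*(I*sqrt(5)) = -5187 + I*sqrt(10)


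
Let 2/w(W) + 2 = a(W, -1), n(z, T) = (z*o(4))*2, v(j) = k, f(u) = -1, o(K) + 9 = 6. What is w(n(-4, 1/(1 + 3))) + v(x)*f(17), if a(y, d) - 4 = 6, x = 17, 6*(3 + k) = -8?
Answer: 55/12 ≈ 4.5833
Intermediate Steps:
k = -13/3 (k = -3 + (⅙)*(-8) = -3 - 4/3 = -13/3 ≈ -4.3333)
o(K) = -3 (o(K) = -9 + 6 = -3)
a(y, d) = 10 (a(y, d) = 4 + 6 = 10)
v(j) = -13/3
n(z, T) = -6*z (n(z, T) = (z*(-3))*2 = -3*z*2 = -6*z)
w(W) = ¼ (w(W) = 2/(-2 + 10) = 2/8 = 2*(⅛) = ¼)
w(n(-4, 1/(1 + 3))) + v(x)*f(17) = ¼ - 13/3*(-1) = ¼ + 13/3 = 55/12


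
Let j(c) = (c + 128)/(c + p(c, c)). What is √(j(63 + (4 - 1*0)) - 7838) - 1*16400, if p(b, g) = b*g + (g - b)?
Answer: -16400 + I*√40673385887/2278 ≈ -16400.0 + 88.532*I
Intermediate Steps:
p(b, g) = g - b + b*g
j(c) = (128 + c)/(c + c²) (j(c) = (c + 128)/(c + (c - c + c*c)) = (128 + c)/(c + (c - c + c²)) = (128 + c)/(c + c²))
√(j(63 + (4 - 1*0)) - 7838) - 1*16400 = √((128 + (63 + (4 - 1*0)))/((63 + (4 - 1*0))*(1 + (63 + (4 - 1*0)))) - 7838) - 1*16400 = √((128 + (63 + (4 + 0)))/((63 + (4 + 0))*(1 + (63 + (4 + 0)))) - 7838) - 16400 = √((128 + (63 + 4))/((63 + 4)*(1 + (63 + 4))) - 7838) - 16400 = √((128 + 67)/(67*(1 + 67)) - 7838) - 16400 = √((1/67)*195/68 - 7838) - 16400 = √((1/67)*(1/68)*195 - 7838) - 16400 = √(195/4556 - 7838) - 16400 = √(-35709733/4556) - 16400 = I*√40673385887/2278 - 16400 = -16400 + I*√40673385887/2278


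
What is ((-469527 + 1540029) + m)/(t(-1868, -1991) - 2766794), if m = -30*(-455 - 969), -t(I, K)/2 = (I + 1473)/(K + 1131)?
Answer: -95737092/237944363 ≈ -0.40235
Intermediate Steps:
t(I, K) = -2*(1473 + I)/(1131 + K) (t(I, K) = -2*(I + 1473)/(K + 1131) = -2*(1473 + I)/(1131 + K))
m = 42720 (m = -30*(-1424) = 42720)
((-469527 + 1540029) + m)/(t(-1868, -1991) - 2766794) = ((-469527 + 1540029) + 42720)/(2*(-1473 - 1*(-1868))/(1131 - 1991) - 2766794) = (1070502 + 42720)/(2*(-1473 + 1868)/(-860) - 2766794) = 1113222/(2*(-1/860)*395 - 2766794) = 1113222/(-79/86 - 2766794) = 1113222/(-237944363/86) = 1113222*(-86/237944363) = -95737092/237944363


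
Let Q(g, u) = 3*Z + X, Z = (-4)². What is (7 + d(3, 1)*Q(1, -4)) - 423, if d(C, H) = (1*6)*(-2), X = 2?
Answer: -1016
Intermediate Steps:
Z = 16
d(C, H) = -12 (d(C, H) = 6*(-2) = -12)
Q(g, u) = 50 (Q(g, u) = 3*16 + 2 = 48 + 2 = 50)
(7 + d(3, 1)*Q(1, -4)) - 423 = (7 - 12*50) - 423 = (7 - 600) - 423 = -593 - 423 = -1016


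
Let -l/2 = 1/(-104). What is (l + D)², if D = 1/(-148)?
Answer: 36/231361 ≈ 0.00015560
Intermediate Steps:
l = 1/52 (l = -2/(-104) = -2*(-1/104) = 1/52 ≈ 0.019231)
D = -1/148 ≈ -0.0067568
(l + D)² = (1/52 - 1/148)² = (6/481)² = 36/231361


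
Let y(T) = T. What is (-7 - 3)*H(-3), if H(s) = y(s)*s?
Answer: -90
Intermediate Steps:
H(s) = s² (H(s) = s*s = s²)
(-7 - 3)*H(-3) = (-7 - 3)*(-3)² = -10*9 = -90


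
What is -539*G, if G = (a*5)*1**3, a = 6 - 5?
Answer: -2695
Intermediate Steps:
a = 1
G = 5 (G = (1*5)*1**3 = 5*1 = 5)
-539*G = -539*5 = -2695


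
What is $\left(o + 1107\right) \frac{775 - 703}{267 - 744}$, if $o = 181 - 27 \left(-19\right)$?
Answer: $- \frac{14408}{53} \approx -271.85$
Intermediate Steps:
$o = 694$ ($o = 181 - -513 = 181 + 513 = 694$)
$\left(o + 1107\right) \frac{775 - 703}{267 - 744} = \left(694 + 1107\right) \frac{775 - 703}{267 - 744} = 1801 \frac{72}{-477} = 1801 \cdot 72 \left(- \frac{1}{477}\right) = 1801 \left(- \frac{8}{53}\right) = - \frac{14408}{53}$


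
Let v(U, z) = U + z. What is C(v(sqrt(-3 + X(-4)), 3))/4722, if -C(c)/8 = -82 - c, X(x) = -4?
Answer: 340/2361 + 4*I*sqrt(7)/2361 ≈ 0.14401 + 0.0044824*I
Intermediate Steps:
C(c) = 656 + 8*c (C(c) = -8*(-82 - c) = 656 + 8*c)
C(v(sqrt(-3 + X(-4)), 3))/4722 = (656 + 8*(sqrt(-3 - 4) + 3))/4722 = (656 + 8*(sqrt(-7) + 3))*(1/4722) = (656 + 8*(I*sqrt(7) + 3))*(1/4722) = (656 + 8*(3 + I*sqrt(7)))*(1/4722) = (656 + (24 + 8*I*sqrt(7)))*(1/4722) = (680 + 8*I*sqrt(7))*(1/4722) = 340/2361 + 4*I*sqrt(7)/2361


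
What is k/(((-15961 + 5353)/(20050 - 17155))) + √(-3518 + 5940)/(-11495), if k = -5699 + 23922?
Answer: -17585195/3536 - √2422/11495 ≈ -4973.2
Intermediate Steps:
k = 18223
k/(((-15961 + 5353)/(20050 - 17155))) + √(-3518 + 5940)/(-11495) = 18223/(((-15961 + 5353)/(20050 - 17155))) + √(-3518 + 5940)/(-11495) = 18223/((-10608/2895)) + √2422*(-1/11495) = 18223/((-10608*1/2895)) - √2422/11495 = 18223/(-3536/965) - √2422/11495 = 18223*(-965/3536) - √2422/11495 = -17585195/3536 - √2422/11495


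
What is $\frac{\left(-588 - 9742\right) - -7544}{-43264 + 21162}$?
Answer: $\frac{1393}{11051} \approx 0.12605$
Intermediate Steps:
$\frac{\left(-588 - 9742\right) - -7544}{-43264 + 21162} = \frac{-10330 + 7544}{-22102} = \left(-2786\right) \left(- \frac{1}{22102}\right) = \frac{1393}{11051}$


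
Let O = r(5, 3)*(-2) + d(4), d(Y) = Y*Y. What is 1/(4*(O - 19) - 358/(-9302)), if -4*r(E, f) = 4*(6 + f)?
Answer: 4651/279239 ≈ 0.016656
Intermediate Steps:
r(E, f) = -6 - f (r(E, f) = -(6 + f) = -(24 + 4*f)/4 = -6 - f)
d(Y) = Y²
O = 34 (O = (-6 - 1*3)*(-2) + 4² = (-6 - 3)*(-2) + 16 = -9*(-2) + 16 = 18 + 16 = 34)
1/(4*(O - 19) - 358/(-9302)) = 1/(4*(34 - 19) - 358/(-9302)) = 1/(4*15 - 358*(-1/9302)) = 1/(60 + 179/4651) = 1/(279239/4651) = 4651/279239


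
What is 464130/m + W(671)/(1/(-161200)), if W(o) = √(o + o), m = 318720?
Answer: 15471/10624 - 161200*√1342 ≈ -5.9053e+6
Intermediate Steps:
W(o) = √2*√o (W(o) = √(2*o) = √2*√o)
464130/m + W(671)/(1/(-161200)) = 464130/318720 + (√2*√671)/(1/(-161200)) = 464130*(1/318720) + √1342/(-1/161200) = 15471/10624 + √1342*(-161200) = 15471/10624 - 161200*√1342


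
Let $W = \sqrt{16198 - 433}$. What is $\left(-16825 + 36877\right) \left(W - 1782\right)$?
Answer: $-35732664 + 20052 \sqrt{15765} \approx -3.3215 \cdot 10^{7}$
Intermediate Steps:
$W = \sqrt{15765} \approx 125.56$
$\left(-16825 + 36877\right) \left(W - 1782\right) = \left(-16825 + 36877\right) \left(\sqrt{15765} - 1782\right) = 20052 \left(-1782 + \sqrt{15765}\right) = -35732664 + 20052 \sqrt{15765}$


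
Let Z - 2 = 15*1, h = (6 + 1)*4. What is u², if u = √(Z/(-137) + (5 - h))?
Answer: -3168/137 ≈ -23.124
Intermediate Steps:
h = 28 (h = 7*4 = 28)
Z = 17 (Z = 2 + 15*1 = 2 + 15 = 17)
u = 12*I*√3014/137 (u = √(17/(-137) + (5 - 1*28)) = √(17*(-1/137) + (5 - 28)) = √(-17/137 - 23) = √(-3168/137) = 12*I*√3014/137 ≈ 4.8088*I)
u² = (12*I*√3014/137)² = -3168/137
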